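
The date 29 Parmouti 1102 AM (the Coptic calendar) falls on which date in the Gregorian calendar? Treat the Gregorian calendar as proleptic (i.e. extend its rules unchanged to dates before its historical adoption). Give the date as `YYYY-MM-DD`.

1386-05-02

Julian Day Number of the source date = 2227408.
Converting JDN 2227408 to the Gregorian calendar gives 2 May 1386 CE.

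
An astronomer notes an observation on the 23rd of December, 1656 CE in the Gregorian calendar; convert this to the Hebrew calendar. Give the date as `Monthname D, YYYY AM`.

Tevet 7, 5417 AM

Both dates share Julian Day Number 2326259; in the Hebrew calendar that is 7 Tevet 5417 AM.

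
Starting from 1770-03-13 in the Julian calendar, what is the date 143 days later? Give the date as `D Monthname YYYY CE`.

3 August 1770 CE

The starting date is JDN 2367622; 2367622 + 143 = 2367765.
JDN 2367765 corresponds to 3 August 1770 CE.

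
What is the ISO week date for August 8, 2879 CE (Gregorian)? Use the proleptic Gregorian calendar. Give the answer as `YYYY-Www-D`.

The weekday is Tuesday (ISO weekday 2).
That Tuesday belongs to ISO week 32 of ISO year 2879.

2879-W32-2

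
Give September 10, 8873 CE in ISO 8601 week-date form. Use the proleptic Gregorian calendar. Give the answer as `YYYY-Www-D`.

8873-W36-7

The weekday is Sunday (ISO weekday 7).
That Sunday belongs to ISO week 36 of ISO year 8873.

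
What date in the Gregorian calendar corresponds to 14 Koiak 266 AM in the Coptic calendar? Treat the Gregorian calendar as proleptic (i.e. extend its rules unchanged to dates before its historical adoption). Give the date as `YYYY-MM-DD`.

Julian Day Number of the source date = 1921924.
Converting JDN 1921924 to the Gregorian calendar gives 12 December 549 CE.

0549-12-12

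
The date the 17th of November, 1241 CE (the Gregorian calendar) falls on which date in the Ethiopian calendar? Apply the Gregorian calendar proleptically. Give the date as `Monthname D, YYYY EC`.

Julian Day Number of the source date = 2174647.
Converting JDN 2174647 to the Ethiopian calendar gives 14 Hidar 1234 EC.

Hidar 14, 1234 EC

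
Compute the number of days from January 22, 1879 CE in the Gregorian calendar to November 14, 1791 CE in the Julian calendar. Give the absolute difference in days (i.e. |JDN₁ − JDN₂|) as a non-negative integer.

JDN of the first date = 2407372.
JDN of the second date = 2375538.
|2375538 − 2407372| = 31834.

31834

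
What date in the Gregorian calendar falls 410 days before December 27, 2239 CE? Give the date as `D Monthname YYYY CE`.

12 November 2238 CE

JDN of December 27, 2239 CE = 2539198.
2539198 − 410 = 2538788.
JDN 2538788 in the Gregorian calendar is 12 November 2238 CE.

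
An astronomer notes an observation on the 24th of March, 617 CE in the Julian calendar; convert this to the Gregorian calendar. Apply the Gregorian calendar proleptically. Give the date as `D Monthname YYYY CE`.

At this point the Julian calendar is 3 days behind the Gregorian.
24 March 617 Julian + 3 days → 27 March 617 Gregorian.

27 March 617 CE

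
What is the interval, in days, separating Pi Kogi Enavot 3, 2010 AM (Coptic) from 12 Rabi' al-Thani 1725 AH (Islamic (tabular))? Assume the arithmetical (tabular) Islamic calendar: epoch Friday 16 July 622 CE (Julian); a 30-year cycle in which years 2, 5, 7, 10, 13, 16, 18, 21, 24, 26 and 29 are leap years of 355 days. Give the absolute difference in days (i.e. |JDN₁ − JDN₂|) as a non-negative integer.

First date → JDN 2559179; second date → JDN 2559468.
The interval is |2559179 − 2559468| = 289 days.

289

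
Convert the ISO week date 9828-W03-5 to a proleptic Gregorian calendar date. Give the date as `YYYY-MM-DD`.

9828-01-18

ISO week 1 of 9828 is the week containing the first Thursday of 9828.
Week 3, day 5 (Friday) lands on 9828-01-18.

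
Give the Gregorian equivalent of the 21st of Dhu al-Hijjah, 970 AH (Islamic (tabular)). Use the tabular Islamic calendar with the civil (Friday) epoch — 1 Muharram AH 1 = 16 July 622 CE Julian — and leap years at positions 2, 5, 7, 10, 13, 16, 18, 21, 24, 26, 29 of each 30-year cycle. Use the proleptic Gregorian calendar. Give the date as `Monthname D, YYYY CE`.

August 21, 1563 CE

Julian Day Number of the source date = 2292166.
Converting JDN 2292166 to the Gregorian calendar gives 21 August 1563 CE.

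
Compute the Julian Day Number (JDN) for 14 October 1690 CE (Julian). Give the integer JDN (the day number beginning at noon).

Equivalently 24 October 1690 (Gregorian).
JDN 2299161 is 15 October 1582 CE (Gregorian); the target day is +39456 days from there, so JDN = 2338617.

2338617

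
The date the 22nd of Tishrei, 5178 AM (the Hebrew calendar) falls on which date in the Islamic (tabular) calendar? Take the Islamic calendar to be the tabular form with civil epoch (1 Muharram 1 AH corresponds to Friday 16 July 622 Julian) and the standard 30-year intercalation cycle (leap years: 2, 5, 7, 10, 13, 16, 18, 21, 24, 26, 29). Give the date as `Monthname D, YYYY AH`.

Both dates share Julian Day Number 2238892; in the tabular Islamic calendar that is 20 Sha'ban 820 AH.

Sha'ban 20, 820 AH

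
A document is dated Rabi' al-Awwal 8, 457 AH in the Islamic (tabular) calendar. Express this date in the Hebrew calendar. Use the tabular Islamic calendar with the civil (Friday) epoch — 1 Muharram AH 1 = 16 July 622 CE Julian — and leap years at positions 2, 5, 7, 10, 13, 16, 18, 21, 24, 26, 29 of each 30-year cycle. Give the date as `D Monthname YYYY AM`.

9 Adar 4825 AM

The source date corresponds to 23 February 1065 in the proleptic Gregorian calendar (JDN 2110097).
That day falls on 9 Adar 4825 AM in the Hebrew calendar.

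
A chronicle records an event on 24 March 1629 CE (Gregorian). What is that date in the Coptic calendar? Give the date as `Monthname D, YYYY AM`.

Paremhat 18, 1345 AM

Julian Day Number of the source date = 2316123.
Converting JDN 2316123 to the Coptic calendar gives 18 Paremhat 1345 AM.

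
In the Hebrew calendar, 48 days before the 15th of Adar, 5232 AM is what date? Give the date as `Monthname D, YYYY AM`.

Tevet 26, 5232 AM

Counting 48 days back from JDN 2258760 reaches JDN 2258712, which is Tevet 26, 5232 AM.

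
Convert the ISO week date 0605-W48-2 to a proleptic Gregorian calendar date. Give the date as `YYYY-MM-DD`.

ISO week 1 of 605 is the week containing the first Thursday of 605.
Week 48, day 2 (Tuesday) lands on 0605-11-26.

0605-11-26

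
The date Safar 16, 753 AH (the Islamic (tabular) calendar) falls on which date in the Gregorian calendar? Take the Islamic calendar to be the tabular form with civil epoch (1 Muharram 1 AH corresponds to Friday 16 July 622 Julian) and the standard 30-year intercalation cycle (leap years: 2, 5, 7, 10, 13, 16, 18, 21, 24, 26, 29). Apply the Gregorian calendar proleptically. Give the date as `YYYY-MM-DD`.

1352-04-11

Julian Day Number of the source date = 2214969.
Converting JDN 2214969 to the Gregorian calendar gives 11 April 1352 CE.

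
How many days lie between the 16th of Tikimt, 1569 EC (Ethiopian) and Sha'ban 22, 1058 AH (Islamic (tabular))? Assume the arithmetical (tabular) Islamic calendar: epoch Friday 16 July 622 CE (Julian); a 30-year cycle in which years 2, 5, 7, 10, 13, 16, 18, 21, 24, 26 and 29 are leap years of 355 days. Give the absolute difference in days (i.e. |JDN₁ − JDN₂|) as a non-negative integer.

JDN of the first date = 2296978.
JDN of the second date = 2323234.
|2323234 − 2296978| = 26256.

26256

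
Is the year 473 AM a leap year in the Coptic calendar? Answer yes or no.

no

473 mod 4 = 1; in the Coptic calendar a year is leap when year mod 4 = 3, so it is a common year.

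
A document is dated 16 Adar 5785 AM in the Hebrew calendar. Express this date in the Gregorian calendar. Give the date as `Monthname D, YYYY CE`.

Both dates share Julian Day Number 2460751; in the Gregorian calendar that is 16 March 2025 CE.

March 16, 2025 CE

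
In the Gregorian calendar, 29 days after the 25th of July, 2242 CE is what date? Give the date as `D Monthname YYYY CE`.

23 August 2242 CE

JDN of the 25th of July, 2242 CE = 2540139.
2540139 + 29 = 2540168.
JDN 2540168 in the Gregorian calendar is 23 August 2242 CE.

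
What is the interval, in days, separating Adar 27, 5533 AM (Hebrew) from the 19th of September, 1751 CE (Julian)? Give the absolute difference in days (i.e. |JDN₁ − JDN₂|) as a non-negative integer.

JDN of the first date = 2368716.
JDN of the second date = 2360872.
|2360872 − 2368716| = 7844.

7844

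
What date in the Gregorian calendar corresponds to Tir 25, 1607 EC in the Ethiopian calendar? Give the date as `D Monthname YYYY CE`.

30 January 1615 CE

Both dates share Julian Day Number 2310956; in the Gregorian calendar that is 30 January 1615 CE.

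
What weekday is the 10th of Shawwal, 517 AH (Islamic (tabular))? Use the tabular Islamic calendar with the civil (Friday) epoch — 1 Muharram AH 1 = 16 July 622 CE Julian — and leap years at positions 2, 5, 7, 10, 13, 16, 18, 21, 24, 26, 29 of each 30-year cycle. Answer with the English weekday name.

In the proleptic Gregorian calendar this is 8 December 1123 (JDN 2131568).
2131568 ≡ 5 (mod 7); counting from Monday = 0 gives Saturday.

Saturday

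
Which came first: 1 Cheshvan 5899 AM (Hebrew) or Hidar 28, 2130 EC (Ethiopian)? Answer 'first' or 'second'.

The two dates have Julian Day Numbers 2502255 and 2501925 respectively.
Since 2501925 < 2502255, the second date comes first.

second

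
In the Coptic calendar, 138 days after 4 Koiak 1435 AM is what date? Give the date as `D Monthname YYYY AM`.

The starting date is JDN 2348891; 2348891 + 138 = 2349029.
JDN 2349029 corresponds to 22 Parmouti 1435 AM.

22 Parmouti 1435 AM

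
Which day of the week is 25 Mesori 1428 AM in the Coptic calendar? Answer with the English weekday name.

This is JDN 2346596 (29 August 1712 Gregorian).
2346596 ≡ 0 (mod 7); counting from Monday = 0 gives Monday.

Monday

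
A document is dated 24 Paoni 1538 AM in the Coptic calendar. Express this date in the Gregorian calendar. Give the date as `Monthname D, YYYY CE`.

Both dates share Julian Day Number 2386712; in the Gregorian calendar that is 30 June 1822 CE.

June 30, 1822 CE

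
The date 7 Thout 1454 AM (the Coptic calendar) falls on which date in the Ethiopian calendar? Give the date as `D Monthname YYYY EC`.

The source date corresponds to 15 September 1737 in the Gregorian calendar (JDN 2355744).
That day falls on 7 Meskerem 1730 EC in the Ethiopian calendar.

7 Meskerem 1730 EC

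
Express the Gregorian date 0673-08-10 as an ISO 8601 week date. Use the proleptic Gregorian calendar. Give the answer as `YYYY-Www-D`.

The weekday is Sunday (ISO weekday 7).
That Sunday belongs to ISO week 32 of ISO year 673.

0673-W32-7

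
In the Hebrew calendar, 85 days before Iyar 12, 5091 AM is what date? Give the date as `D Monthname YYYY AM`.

JDN of Iyar 12, 5091 AM = 2207315.
2207315 − 85 = 2207230.
JDN 2207230 in the Hebrew calendar is 16 Shevat 5091 AM.

16 Shevat 5091 AM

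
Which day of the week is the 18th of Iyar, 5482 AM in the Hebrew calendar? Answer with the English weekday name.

This is JDN 2350132 (5 May 1722 Gregorian).
Since JDN mod 7 = 1 (0 = Monday), the day is Tuesday.

Tuesday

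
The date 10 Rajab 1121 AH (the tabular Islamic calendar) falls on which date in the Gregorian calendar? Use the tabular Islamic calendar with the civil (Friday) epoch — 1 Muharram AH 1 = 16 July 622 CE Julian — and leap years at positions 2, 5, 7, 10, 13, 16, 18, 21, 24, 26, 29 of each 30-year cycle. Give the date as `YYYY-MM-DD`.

1709-09-15

Both dates share Julian Day Number 2345517; in the Gregorian calendar that is 15 September 1709 CE.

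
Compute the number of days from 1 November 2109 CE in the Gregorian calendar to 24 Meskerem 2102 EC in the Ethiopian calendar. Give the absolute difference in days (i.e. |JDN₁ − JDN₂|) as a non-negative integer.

JDN of the first date = 2491661.
JDN of the second date = 2491634.
|2491634 − 2491661| = 27.

27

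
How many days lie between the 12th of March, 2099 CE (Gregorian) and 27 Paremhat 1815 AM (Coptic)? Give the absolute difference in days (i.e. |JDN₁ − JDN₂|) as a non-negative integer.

First date → JDN 2487775; second date → JDN 2487799.
The interval is |2487775 − 2487799| = 24 days.

24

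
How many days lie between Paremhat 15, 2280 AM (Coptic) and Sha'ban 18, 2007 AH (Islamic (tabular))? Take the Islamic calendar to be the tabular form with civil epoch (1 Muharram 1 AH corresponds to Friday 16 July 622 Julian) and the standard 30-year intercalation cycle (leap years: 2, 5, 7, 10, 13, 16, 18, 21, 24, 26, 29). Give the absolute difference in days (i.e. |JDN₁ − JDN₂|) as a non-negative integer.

1895

JDN of the first date = 2657629.
JDN of the second date = 2659524.
|2659524 − 2657629| = 1895.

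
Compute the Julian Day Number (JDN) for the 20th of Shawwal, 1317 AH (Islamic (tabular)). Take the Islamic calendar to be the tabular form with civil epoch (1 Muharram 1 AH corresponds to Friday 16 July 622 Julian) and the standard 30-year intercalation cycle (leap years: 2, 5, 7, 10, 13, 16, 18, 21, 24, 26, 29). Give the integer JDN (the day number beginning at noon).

2415072

Equivalently 21 February 1900 (Gregorian).
JDN 2400001 is 17 November 1858 CE (Gregorian), MJD 0; the target day is +15071 days from there, so JDN = 2415072.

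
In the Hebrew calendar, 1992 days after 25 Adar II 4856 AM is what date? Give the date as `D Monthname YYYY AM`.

JDN of 25 Adar II 4856 AM = 2121453.
2121453 + 1992 = 2123445.
JDN 2123445 in the Hebrew calendar is 10 Tishrei 4862 AM.

10 Tishrei 4862 AM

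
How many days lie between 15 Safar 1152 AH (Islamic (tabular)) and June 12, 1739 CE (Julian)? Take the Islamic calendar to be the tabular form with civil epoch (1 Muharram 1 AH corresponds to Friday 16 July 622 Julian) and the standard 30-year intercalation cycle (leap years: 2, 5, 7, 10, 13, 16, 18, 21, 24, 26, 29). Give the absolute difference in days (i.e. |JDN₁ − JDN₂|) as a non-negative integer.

30

First date → JDN 2356360; second date → JDN 2356390.
The interval is |2356360 − 2356390| = 30 days.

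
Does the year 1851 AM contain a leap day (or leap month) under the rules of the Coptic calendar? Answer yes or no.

1851 mod 4 = 3; in the Coptic calendar a year is leap when year mod 4 = 3, so it is a leap year.

yes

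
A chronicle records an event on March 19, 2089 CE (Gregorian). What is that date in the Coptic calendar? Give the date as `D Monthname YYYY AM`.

10 Paremhat 1805 AM

Julian Day Number of the source date = 2484130.
Converting JDN 2484130 to the Coptic calendar gives 10 Paremhat 1805 AM.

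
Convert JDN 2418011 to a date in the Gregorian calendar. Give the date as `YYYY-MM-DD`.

JDN 2451545 is 1 Jan 2000; 2418011 is −33534 days from there.

1908-03-10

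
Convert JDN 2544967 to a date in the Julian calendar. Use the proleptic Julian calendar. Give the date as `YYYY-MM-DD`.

2255-09-28

The Gregorian equivalent of JDN 2544967 is 13 October 2255.
In the Julian calendar that day is 2255-09-28.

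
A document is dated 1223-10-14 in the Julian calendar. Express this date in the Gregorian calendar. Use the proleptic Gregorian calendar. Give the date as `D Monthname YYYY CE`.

21 October 1223 CE

The Julian–Gregorian offset here is 7 days (Julian trailing).
14 October 1223 Julian + 7 days → 21 October 1223 Gregorian.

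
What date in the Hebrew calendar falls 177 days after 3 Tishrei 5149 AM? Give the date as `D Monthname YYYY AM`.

The starting date is JDN 2228273; 2228273 + 177 = 2228450.
JDN 2228450 corresponds to 3 Adar II 5149 AM.

3 Adar II 5149 AM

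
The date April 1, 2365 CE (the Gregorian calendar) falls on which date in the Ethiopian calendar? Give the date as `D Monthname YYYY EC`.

20 Megabit 2357 EC

Julian Day Number of the source date = 2584949.
Converting JDN 2584949 to the Ethiopian calendar gives 20 Megabit 2357 EC.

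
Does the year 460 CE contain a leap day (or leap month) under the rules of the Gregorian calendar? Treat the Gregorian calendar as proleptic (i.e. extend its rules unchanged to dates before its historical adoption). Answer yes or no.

yes

460 is divisible by 4 and not by 100, so it is a leap year.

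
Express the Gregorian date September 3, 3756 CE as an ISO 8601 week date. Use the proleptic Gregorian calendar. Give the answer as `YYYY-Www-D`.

The weekday is Friday (ISO weekday 5).
That Friday belongs to ISO week 36 of ISO year 3756.

3756-W36-5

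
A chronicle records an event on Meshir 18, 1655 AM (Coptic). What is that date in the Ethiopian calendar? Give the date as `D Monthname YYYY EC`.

18 Yekatit 1931 EC

Both dates share Julian Day Number 2429320; in the Ethiopian calendar that is 18 Yekatit 1931 EC.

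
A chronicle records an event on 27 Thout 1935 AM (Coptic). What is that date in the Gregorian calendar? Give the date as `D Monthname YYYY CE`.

Julian Day Number of the source date = 2531449.
Converting JDN 2531449 to the Gregorian calendar gives 9 October 2218 CE.

9 October 2218 CE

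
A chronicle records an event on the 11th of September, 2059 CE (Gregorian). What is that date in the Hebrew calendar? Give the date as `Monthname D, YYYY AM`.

Both dates share Julian Day Number 2473348; in the Hebrew calendar that is 4 Tishrei 5820 AM.

Tishrei 4, 5820 AM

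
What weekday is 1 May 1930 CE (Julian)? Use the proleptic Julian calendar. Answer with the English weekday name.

Equivalently 14 May 1930 Gregorian, JDN 2426111.
Since JDN mod 7 = 2 (0 = Monday), the day is Wednesday.

Wednesday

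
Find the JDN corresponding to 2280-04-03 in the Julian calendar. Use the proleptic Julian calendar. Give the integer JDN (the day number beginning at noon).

2553921

Equivalently 18 April 2280 (Gregorian).
JDN 2451545 is 1 January 2000 CE (Gregorian); the target day is +102376 days from there, so JDN = 2553921.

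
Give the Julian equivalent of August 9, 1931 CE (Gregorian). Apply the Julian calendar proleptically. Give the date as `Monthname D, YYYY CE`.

July 27, 1931 CE

The Julian–Gregorian offset here is 13 days (Julian trailing).
9 August 1931 Gregorian − 13 days → 27 July 1931 Julian.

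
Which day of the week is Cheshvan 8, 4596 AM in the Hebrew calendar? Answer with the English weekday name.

In the proleptic Gregorian calendar this is 8 October 835 (JDN 2026318).
2026318 ≡ 0 (mod 7); counting from Monday = 0 gives Monday.

Monday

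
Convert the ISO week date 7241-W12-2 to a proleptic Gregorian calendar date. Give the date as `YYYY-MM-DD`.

ISO week 1 of 7241 is the week containing the first Thursday of 7241.
Week 12, day 2 (Tuesday) lands on 7241-03-19.

7241-03-19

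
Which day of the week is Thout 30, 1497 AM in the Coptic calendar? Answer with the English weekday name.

Sunday

Equivalently 8 October 1780 Gregorian, JDN 2371473.
JDN 2371473 mod 7 = 6, and JDN 0 was a Monday, so this is a Sunday.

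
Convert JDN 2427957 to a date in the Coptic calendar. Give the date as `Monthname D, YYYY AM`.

Pashons 26, 1651 AM

The Gregorian equivalent of JDN 2427957 is 3 June 1935.
In the Coptic calendar that day is Pashons 26, 1651 AM.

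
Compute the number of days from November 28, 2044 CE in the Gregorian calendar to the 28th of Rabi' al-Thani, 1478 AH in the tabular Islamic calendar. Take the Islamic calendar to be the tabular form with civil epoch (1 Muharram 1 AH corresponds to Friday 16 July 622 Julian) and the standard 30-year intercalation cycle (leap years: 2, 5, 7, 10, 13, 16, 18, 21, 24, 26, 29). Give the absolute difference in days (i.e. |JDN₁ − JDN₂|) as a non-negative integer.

JDN of the first date = 2467948.
JDN of the second date = 2471956.
|2471956 − 2467948| = 4008.

4008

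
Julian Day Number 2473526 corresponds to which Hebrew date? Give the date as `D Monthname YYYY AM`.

JDN 2473526 is 7 March 2060 in the Gregorian calendar.
In the Hebrew calendar that day is 5 Adar II 5820 AM.

5 Adar II 5820 AM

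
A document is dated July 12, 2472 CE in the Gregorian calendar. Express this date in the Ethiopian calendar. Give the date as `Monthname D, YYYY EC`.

Hamle 2, 2464 EC

Both dates share Julian Day Number 2624133; in the Ethiopian calendar that is 2 Hamle 2464 EC.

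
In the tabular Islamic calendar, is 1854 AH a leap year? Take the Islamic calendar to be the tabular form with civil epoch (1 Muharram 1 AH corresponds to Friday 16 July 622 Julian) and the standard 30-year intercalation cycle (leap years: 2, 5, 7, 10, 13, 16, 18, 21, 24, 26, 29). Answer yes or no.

yes

Year 1854 AH is year 24 of its 30-year cycle; leap positions are 2, 5, 7, 10, 13, 16, 18, 21, 24, 26, 29, so it is a leap year (355 days).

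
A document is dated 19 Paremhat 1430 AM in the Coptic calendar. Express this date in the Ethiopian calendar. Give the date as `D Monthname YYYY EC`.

19 Megabit 1706 EC

Julian Day Number of the source date = 2347170.
Converting JDN 2347170 to the Ethiopian calendar gives 19 Megabit 1706 EC.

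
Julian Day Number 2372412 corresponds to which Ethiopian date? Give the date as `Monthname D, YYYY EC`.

The Gregorian equivalent of JDN 2372412 is 5 May 1783.
In the Ethiopian calendar that day is Miyazya 29, 1775 EC.

Miyazya 29, 1775 EC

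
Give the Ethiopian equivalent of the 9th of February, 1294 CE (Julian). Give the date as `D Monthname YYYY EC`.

Julian Day Number of the source date = 2193731.
Converting JDN 2193731 to the Ethiopian calendar gives 15 Yekatit 1286 EC.

15 Yekatit 1286 EC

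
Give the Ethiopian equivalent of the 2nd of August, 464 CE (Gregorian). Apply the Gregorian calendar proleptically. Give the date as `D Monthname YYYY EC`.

8 Nehase 456 EC

Julian Day Number of the source date = 1890747.
Converting JDN 1890747 to the Ethiopian calendar gives 8 Nehase 456 EC.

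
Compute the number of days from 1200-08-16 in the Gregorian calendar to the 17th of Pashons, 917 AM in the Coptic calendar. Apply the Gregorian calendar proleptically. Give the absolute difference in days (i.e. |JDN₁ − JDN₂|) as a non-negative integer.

276

JDN of the first date = 2159579.
JDN of the second date = 2159855.
|2159855 − 2159579| = 276.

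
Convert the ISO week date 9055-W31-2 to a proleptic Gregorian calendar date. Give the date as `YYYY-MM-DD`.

9055-07-31

ISO week 1 of 9055 is the week containing the first Thursday of 9055.
Week 31, day 2 (Tuesday) lands on 9055-07-31.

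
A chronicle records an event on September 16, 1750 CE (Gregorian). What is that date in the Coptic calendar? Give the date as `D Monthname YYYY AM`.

8 Thout 1467 AM

Both dates share Julian Day Number 2360493; in the Coptic calendar that is 8 Thout 1467 AM.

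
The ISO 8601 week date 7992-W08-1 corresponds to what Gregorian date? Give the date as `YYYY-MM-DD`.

ISO week 1 of 7992 is the week containing the first Thursday of 7992.
Week 8, day 1 (Monday) lands on 7992-02-17.

7992-02-17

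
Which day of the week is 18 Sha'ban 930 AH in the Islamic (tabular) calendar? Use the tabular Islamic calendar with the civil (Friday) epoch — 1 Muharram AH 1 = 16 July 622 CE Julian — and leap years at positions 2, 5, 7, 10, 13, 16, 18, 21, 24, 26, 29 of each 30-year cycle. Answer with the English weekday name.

Tuesday

In the proleptic Gregorian calendar this is 1 July 1524 (JDN 2277871).
2277871 ≡ 1 (mod 7); counting from Monday = 0 gives Tuesday.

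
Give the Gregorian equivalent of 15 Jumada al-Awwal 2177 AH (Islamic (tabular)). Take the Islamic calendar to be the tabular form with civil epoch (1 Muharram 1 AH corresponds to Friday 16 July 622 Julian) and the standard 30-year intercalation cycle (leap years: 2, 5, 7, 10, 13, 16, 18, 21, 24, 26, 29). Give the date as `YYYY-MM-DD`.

Julian Day Number of the source date = 2719674.
Converting JDN 2719674 to the Gregorian calendar gives 11 February 2734 CE.

2734-02-11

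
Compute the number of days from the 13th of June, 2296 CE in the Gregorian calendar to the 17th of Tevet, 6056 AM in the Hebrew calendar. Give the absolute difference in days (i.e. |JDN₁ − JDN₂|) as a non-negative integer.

First date → JDN 2559821; second date → JDN 2559649.
The interval is |2559821 − 2559649| = 172 days.

172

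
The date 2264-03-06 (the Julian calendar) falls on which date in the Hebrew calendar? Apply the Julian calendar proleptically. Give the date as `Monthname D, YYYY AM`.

The source date corresponds to 21 March 2264 in the Gregorian calendar (JDN 2548049).
That day falls on 22 Adar 6024 AM in the Hebrew calendar.

Adar 22, 6024 AM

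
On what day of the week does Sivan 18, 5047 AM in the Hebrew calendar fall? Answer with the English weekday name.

Monday

Equivalently 9 June 1287 Gregorian, JDN 2191287.
JDN 2191287 mod 7 = 0, and JDN 0 was a Monday, so this is a Monday.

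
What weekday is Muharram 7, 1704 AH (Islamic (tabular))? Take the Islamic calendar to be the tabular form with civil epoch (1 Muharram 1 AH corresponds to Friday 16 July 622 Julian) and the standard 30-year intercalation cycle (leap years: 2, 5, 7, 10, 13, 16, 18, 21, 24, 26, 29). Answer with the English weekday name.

Equivalently 7 November 2274 Gregorian, JDN 2551932.
JDN 2551932 mod 7 = 5, and JDN 0 was a Monday, so this is a Saturday.

Saturday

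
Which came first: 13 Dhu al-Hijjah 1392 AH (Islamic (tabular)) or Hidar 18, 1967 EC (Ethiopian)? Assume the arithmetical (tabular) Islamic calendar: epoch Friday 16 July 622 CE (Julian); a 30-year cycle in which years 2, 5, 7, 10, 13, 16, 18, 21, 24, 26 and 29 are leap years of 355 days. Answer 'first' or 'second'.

First date → JDN 2441701; second date → JDN 2442379.
JDN 2441701 < JDN 2442379, so the first date is earlier.

first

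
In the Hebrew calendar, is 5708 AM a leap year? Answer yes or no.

Hebrew year 5708 is year 8 of its 19-year Metonic cycle; leap years are at positions 3, 6, 8, 11, 14, 17, 19, so it is a leap year (13 months).

yes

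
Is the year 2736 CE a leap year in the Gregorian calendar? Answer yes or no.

2736 is divisible by 4 and not by 100, so it is a leap year.

yes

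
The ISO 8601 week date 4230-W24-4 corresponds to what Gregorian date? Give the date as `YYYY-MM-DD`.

ISO week 1 of 4230 is the week containing the first Thursday of 4230.
Week 24, day 4 (Thursday) lands on 4230-06-17.

4230-06-17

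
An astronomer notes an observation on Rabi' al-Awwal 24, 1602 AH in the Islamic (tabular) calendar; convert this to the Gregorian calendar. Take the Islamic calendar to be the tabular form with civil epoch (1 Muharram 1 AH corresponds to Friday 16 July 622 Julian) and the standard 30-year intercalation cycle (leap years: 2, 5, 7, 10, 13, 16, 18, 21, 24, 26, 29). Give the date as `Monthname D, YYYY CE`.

February 5, 2176 CE

Julian Day Number of the source date = 2515863.
Converting JDN 2515863 to the Gregorian calendar gives 5 February 2176 CE.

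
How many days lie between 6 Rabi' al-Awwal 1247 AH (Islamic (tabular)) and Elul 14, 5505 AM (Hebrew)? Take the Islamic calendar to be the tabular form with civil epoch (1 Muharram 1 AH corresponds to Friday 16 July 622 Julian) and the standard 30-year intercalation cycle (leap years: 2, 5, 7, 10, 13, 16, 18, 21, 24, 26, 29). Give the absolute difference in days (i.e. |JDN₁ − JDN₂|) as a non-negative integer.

31383

JDN of the first date = 2390045.
JDN of the second date = 2358662.
|2358662 − 2390045| = 31383.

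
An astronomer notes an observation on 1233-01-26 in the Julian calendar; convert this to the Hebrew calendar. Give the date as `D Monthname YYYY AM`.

Both dates share Julian Day Number 2171437; in the Hebrew calendar that is 14 Shevat 4993 AM.

14 Shevat 4993 AM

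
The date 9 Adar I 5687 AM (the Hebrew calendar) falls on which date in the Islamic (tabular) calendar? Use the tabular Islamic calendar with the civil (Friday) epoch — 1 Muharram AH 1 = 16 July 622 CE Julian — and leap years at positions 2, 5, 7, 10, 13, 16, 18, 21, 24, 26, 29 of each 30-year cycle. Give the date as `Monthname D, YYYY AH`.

The source date corresponds to 11 February 1927 in the Gregorian calendar (JDN 2424923).
That day falls on 8 Sha'ban 1345 AH in the tabular Islamic calendar.

Sha'ban 8, 1345 AH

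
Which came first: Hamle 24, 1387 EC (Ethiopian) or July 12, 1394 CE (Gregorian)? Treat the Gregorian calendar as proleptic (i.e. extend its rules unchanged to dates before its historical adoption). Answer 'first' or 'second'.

The two dates have Julian Day Numbers 2230780 and 2230401 respectively.
Since 2230401 < 2230780, the second date comes first.

second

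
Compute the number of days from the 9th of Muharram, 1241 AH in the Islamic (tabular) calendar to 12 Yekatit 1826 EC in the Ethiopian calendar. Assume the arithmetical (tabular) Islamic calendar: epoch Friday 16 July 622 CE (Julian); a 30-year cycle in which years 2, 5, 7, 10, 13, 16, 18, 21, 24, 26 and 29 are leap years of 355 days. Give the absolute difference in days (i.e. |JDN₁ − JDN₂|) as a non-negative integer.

3100

First date → JDN 2387863; second date → JDN 2390963.
The interval is |2387863 − 2390963| = 3100 days.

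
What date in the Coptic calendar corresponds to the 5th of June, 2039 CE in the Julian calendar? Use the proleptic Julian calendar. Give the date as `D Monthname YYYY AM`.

11 Paoni 1755 AM

The source date corresponds to 18 June 2039 in the Gregorian calendar (JDN 2465958).
That day falls on 11 Paoni 1755 AM in the Coptic calendar.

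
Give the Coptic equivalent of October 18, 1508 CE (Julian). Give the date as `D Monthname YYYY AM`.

21 Paopi 1225 AM

The source date corresponds to 28 October 1508 in the proleptic Gregorian calendar (JDN 2272146).
That day falls on 21 Paopi 1225 AM in the Coptic calendar.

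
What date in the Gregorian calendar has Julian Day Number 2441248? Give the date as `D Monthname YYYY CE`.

JDN 2451545 is 1 Jan 2000; 2441248 is −10297 days from there.

23 October 1971 CE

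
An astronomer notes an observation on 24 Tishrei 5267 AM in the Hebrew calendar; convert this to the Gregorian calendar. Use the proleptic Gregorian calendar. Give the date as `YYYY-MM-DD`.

1506-10-22

Julian Day Number of the source date = 2271409.
Converting JDN 2271409 to the Gregorian calendar gives 22 October 1506 CE.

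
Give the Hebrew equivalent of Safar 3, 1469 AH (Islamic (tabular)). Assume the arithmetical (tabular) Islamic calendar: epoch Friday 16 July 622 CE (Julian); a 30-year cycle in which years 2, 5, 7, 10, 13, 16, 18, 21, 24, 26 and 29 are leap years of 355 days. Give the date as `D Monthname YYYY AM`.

3 Kislev 5807 AM

Julian Day Number of the source date = 2468682.
Converting JDN 2468682 to the Hebrew calendar gives 3 Kislev 5807 AM.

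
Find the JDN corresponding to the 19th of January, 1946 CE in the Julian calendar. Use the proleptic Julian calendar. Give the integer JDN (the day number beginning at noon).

2431853

In the Gregorian calendar the same day is 1 February 1946.
JDN 2400001 is 17 November 1858 CE (Gregorian), MJD 0; the target day is +31852 days from there, so JDN = 2431853.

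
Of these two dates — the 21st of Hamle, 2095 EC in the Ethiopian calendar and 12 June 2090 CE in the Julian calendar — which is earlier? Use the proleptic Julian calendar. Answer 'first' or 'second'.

second

First date → JDN 2489374; second date → JDN 2484593.
JDN 2484593 < JDN 2489374, so the second date is earlier.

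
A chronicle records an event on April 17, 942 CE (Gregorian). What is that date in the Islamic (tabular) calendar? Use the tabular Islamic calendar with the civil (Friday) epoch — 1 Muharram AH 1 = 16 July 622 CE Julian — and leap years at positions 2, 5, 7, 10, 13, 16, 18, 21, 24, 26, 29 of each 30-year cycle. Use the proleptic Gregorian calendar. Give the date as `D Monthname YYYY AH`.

Julian Day Number of the source date = 2065225.
Converting JDN 2065225 to the tabular Islamic calendar gives 22 Rajab 330 AH.

22 Rajab 330 AH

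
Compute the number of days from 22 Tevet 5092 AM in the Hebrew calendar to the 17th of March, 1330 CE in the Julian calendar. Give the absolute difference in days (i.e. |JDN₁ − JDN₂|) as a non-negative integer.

First date → JDN 2207561; second date → JDN 2206916.
The interval is |2207561 − 2206916| = 645 days.

645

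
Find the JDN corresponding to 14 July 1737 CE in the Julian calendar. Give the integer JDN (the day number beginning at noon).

2355692

In the Gregorian calendar the same day is 25 July 1737.
JDN 2400001 is 17 November 1858 CE (Gregorian), MJD 0; the target day is −44309 days from there, so JDN = 2355692.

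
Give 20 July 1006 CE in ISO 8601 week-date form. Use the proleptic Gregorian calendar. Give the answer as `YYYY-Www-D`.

1006-W29-7

The weekday is Sunday (ISO weekday 7).
That Sunday belongs to ISO week 29 of ISO year 1006.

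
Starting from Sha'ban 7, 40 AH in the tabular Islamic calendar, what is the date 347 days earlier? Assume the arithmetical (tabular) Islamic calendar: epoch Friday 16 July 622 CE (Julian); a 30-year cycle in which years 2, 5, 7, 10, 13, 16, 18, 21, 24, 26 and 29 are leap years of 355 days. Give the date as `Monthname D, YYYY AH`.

Sha'ban 14, 39 AH

The starting date is JDN 1962473; 1962473 − 347 = 1962126.
JDN 1962126 corresponds to Sha'ban 14, 39 AH.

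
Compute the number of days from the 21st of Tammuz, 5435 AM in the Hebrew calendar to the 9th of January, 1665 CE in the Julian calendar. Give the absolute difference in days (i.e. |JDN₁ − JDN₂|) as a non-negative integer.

First date → JDN 2333037; second date → JDN 2329208.
The interval is |2333037 − 2329208| = 3829 days.

3829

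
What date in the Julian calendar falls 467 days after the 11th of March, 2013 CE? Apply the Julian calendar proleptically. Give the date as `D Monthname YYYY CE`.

Counting 467 days forward from JDN 2456376 reaches JDN 2456843, which is 21 June 2014 CE.

21 June 2014 CE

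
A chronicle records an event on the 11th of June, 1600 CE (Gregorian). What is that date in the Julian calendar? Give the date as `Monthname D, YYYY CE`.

June 1, 1600 CE

At this point the Julian calendar is 10 days behind the Gregorian.
11 June 1600 Gregorian − 10 days → 1 June 1600 Julian.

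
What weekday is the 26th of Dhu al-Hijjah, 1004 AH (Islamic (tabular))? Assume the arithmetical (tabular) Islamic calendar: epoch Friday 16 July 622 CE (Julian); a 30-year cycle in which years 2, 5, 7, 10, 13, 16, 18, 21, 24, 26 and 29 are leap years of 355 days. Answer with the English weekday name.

In the Gregorian calendar this is 21 August 1596 (JDN 2304220).
Since JDN mod 7 = 2 (0 = Monday), the day is Wednesday.

Wednesday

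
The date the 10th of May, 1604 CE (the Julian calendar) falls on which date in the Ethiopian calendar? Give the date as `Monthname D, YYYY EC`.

Julian Day Number of the source date = 2307049.
Converting JDN 2307049 to the Ethiopian calendar gives 15 Ginbot 1596 EC.

Ginbot 15, 1596 EC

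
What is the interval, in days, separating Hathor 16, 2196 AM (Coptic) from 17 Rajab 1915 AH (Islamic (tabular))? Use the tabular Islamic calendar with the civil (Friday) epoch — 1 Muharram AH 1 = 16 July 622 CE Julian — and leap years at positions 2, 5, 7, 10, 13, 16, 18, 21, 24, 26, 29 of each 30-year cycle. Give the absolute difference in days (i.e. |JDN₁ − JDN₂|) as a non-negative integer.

62

JDN of the first date = 2626829.
JDN of the second date = 2626891.
|2626891 − 2626829| = 62.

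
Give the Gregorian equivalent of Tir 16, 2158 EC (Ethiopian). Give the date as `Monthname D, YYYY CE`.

Both dates share Julian Day Number 2512200; in the Gregorian calendar that is 25 January 2166 CE.

January 25, 2166 CE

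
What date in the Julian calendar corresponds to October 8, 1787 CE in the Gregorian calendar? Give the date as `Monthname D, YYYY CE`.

For dates in this range the Gregorian date is 11 days ahead of the Julian.
8 October 1787 Gregorian − 11 days → 27 September 1787 Julian.

September 27, 1787 CE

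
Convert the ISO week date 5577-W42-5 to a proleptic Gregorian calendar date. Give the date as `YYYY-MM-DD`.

5577-10-21

ISO week 1 of 5577 is the week containing the first Thursday of 5577.
Week 42, day 5 (Friday) lands on 5577-10-21.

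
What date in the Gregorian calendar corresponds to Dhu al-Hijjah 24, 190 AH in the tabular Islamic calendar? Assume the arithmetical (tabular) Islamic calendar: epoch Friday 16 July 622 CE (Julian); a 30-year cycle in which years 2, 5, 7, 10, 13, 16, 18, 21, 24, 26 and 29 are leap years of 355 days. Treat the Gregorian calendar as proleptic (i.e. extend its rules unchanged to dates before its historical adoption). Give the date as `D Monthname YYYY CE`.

14 November 806 CE

Julian Day Number of the source date = 2015763.
Converting JDN 2015763 to the Gregorian calendar gives 14 November 806 CE.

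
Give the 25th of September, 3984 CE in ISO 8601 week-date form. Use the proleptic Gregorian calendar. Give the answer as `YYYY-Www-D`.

3984-W39-2

The weekday is Tuesday (ISO weekday 2).
That Tuesday belongs to ISO week 39 of ISO year 3984.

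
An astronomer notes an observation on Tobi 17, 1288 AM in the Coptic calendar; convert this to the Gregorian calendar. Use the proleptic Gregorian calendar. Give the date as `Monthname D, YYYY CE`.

January 23, 1572 CE

Both dates share Julian Day Number 2295243; in the Gregorian calendar that is 23 January 1572 CE.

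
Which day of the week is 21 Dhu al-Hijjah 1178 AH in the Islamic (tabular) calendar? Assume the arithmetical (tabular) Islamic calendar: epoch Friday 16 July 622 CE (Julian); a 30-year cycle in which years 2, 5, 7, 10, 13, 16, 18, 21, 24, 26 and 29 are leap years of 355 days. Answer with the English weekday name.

Tuesday

This is JDN 2365875 (11 June 1765 Gregorian).
2365875 ≡ 1 (mod 7); counting from Monday = 0 gives Tuesday.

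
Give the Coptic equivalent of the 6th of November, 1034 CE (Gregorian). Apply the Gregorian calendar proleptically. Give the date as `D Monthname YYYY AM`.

4 Hathor 751 AM

Both dates share Julian Day Number 2099030; in the Coptic calendar that is 4 Hathor 751 AM.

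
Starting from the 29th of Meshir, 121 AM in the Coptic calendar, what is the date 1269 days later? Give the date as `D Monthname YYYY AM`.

The starting date is JDN 1869038; 1869038 + 1269 = 1870307.
JDN 1870307 corresponds to 22 Mesori 124 AM.

22 Mesori 124 AM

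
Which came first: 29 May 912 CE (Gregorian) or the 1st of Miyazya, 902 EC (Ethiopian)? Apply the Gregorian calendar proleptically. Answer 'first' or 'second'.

The two dates have Julian Day Numbers 2054310 and 2053521 respectively.
Since 2053521 < 2054310, the second date comes first.

second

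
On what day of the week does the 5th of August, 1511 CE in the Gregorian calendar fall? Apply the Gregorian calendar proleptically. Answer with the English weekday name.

JDN 2273157 mod 7 = 5, and JDN 0 was a Monday, so this is a Saturday.

Saturday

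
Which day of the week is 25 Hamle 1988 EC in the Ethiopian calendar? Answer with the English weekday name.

Thursday

This is JDN 2450297 (1 August 1996 Gregorian).
2450297 ≡ 3 (mod 7); counting from Monday = 0 gives Thursday.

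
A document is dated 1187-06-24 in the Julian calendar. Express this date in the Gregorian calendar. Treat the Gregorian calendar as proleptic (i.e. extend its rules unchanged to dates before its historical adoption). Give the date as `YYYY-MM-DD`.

1187-07-01

At this point the Julian calendar is 7 days behind the Gregorian.
24 June 1187 Julian + 7 days → 1 July 1187 Gregorian.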